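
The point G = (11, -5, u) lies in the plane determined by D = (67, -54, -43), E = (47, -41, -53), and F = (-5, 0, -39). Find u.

Coplanarity requires DE · (DF × DG) = 0.
DE = (-20, 13, -10), DF = (-72, 54, 4); the triple product is linear in u with coefficient -144 and constant term -144.
Setting it to zero: u = -1.

-1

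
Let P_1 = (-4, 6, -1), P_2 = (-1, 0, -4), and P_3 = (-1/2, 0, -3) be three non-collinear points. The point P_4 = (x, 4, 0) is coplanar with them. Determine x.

-2

A normal to the plane is n = P_1P_2 × P_1P_3 = (-6, -9/2, 3).
P_4 lies in the plane iff n · P_1P_4 = 0.
This gives (-6)x + (-12) = 0, so x = -2.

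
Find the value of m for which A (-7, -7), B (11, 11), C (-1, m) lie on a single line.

-1

Collinearity: (C − A) must be parallel to (B − A) = (18, 18).
Cross-multiplying the components: (m − (-7))·(18) = (6)·(18).
Solving gives m = -1.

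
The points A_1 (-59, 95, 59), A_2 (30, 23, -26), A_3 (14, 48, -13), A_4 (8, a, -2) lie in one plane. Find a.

Coplanarity ⇔ det[A_1A_2; A_1A_3; A_1A_4] = 0.
Expanding, this is linear in a: (203)a + (-5075) = 0.
So a = 25.

25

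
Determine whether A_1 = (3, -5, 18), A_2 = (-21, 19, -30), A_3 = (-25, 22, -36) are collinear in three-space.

No

A_1A_2 = (-24, 24, -48), A_1A_3 = (-28, 27, -54).
Comparing components 3 and 1: (-48)(-28) − (-24)(-54) = 48 ≠ 0, so A_1A_2 and A_1A_3 are not parallel and the points are not collinear.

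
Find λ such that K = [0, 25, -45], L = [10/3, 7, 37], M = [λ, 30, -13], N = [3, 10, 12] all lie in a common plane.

Normal to plane KLN: n = (204, 56, 4); plane equation n·P = 1220.
Requiring n·M = 1220: (204)λ + (1628) = 1220.
So λ = -2.

-2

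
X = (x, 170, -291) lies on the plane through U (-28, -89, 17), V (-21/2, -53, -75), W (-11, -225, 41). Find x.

Coplanarity requires UV · (UW × UX) = 0.
UV = (35/2, 36, -92), UW = (17, -136, 24); the triple product is linear in x with coefficient -11648 and constant term 81536.
Setting it to zero: x = 7.

7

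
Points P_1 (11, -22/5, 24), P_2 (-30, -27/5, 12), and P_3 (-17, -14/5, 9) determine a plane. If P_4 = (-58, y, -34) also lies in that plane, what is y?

33/5

The plane through P_1, P_2, P_3 has equation (171/5)x − 279y − (468/5)z = -3213/5.
Substituting P_4: (-279)y + (5994/5) = -3213/5, so y = 33/5.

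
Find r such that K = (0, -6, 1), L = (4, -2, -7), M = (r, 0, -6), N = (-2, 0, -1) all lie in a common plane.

2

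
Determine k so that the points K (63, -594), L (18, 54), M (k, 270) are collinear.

The three points are collinear iff det[KL; KM] = 0.
This determinant is linear in k: (-648)k + (1944) = 0, so k = 3.

3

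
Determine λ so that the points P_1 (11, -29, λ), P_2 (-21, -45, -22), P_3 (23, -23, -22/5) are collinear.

-46/5

Collinearity requires P_1P_2 × P_1P_3 = 0; each component is linear in λ.
The x-component gives (22)λ + (1012/5) = 0, so λ = -46/5.
The remaining components then also vanish.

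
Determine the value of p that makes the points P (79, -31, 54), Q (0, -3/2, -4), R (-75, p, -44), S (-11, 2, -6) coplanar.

The points are coplanar iff PQ · (PR × PS) = 0.
Expanding, this is linear in p: (-480)p + (12000) = 0.
So p = 25.

25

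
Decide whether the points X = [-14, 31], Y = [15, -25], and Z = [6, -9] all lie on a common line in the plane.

XY = (29, -56), XZ = (20, -40).
If collinear, XZ would be a scalar multiple of XY. But (29)·(-40) ≠ (-56)·(20) (difference -40), so they are not parallel; the points are not collinear.

No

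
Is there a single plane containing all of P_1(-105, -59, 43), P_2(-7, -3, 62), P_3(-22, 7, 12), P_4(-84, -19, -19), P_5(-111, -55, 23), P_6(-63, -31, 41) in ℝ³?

The plane through P_1, P_2, P_3 has normal n = P_1P_2 × P_1P_3 = (-2990, 4615, 1820) and equation n·P = 119925.
Checking the remaining points: n·P_4 = 128895, n·P_5 = 119925, n·P_6 = 119925.
Since n·P_4 = 128895 ≠ 119925, P_4 is off the plane and the points are not all coplanar.

No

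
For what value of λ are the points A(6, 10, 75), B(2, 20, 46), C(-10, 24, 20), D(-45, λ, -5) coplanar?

Coplanarity ⇔ det[AB; AC; AD] = 0.
Expanding, this is linear in λ: (244)λ + (-3416) = 0.
So λ = 14.

14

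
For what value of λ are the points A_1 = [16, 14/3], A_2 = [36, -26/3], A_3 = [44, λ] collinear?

The three points are collinear iff det[A_1A_2; A_1A_3] = 0.
This determinant is linear in λ: (20)λ + (280) = 0, so λ = -14.

-14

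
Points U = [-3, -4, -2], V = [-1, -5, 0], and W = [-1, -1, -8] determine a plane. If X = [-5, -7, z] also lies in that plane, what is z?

4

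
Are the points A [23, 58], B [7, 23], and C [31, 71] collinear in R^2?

No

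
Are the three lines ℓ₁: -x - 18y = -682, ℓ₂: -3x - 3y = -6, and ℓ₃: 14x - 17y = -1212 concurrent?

Intersecting ℓ₁ and ℓ₂: solving the 2×2 system gives (x, y) = (-38, 40).
Substitute into ℓ₃: (14)(-38) + (-17)(40) = -1212.
This equals -1212, so (-38, 40) lies on all three lines and they are concurrent.

Yes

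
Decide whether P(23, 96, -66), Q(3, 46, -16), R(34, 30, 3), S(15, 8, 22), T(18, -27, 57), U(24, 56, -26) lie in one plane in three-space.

The plane through P, Q, R has normal n = PQ × PR = (-150, 1930, 1870) and equation n·X = 58410.
Checking the remaining points: n·S = 54330, n·T = 51780, n·U = 55860.
Since n·S = 54330 ≠ 58410, S is off the plane and the points are not all coplanar.

No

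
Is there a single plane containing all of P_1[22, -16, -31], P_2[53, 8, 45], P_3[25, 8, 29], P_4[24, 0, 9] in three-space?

Yes

A normal to the plane through P_1, P_2, P_3 is n = P_1P_2 × P_1P_3 = (-384, -1632, 672).
The plane has equation n·P = -3168. For P_4: n·P_4 = -3168.
Equal, so P_4 lies in the plane and all four are coplanar.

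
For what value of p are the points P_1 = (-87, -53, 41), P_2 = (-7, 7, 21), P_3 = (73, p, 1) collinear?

67

Collinearity requires P_1P_2 × P_1P_3 = 0; each component is linear in p.
The x-component gives (20)p + (-1340) = 0, so p = 67.
The remaining components then also vanish.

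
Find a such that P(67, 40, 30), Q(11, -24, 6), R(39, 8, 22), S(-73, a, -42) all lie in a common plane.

-120

Normal to plane PQR: n = (-256, 224, 0); plane equation n·X = -8192.
Requiring n·S = -8192: (224)a + (18688) = -8192.
So a = -120.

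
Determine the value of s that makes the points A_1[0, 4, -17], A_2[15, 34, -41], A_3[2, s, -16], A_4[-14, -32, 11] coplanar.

Normal to plane A_1A_2A_4: n = (-24, -84, -120); plane equation n·P = 1704.
Requiring n·A_3 = 1704: (-84)s + (1872) = 1704.
So s = 2.

2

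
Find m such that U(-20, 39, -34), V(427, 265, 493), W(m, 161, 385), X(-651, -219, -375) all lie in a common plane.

159

Normal to plane UVX: n = (58900, -180110, 27280); plane equation n·P = -9129810.
Requiring n·W = -9129810: (58900)m + (-18494910) = -9129810.
So m = 159.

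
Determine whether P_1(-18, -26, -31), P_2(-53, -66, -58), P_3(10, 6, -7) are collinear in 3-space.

P_1P_2 = (-35, -40, -27), P_1P_3 = (28, 32, 24).
P_1P_2 × P_1P_3 = (-96, 84, 0).
The cross product is nonzero, so the points do not lie on one line.

No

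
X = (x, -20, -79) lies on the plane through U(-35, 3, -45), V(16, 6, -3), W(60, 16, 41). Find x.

-48

Coplanarity requires UV · (UW × UX) = 0.
UV = (51, 3, 42), UW = (95, 13, 86); the triple product is linear in x with coefficient -288 and constant term -13824.
Setting it to zero: x = -48.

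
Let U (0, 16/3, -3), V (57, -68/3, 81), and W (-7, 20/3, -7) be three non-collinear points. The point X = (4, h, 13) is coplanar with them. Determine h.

0

Coplanarity requires UV · (UW × UX) = 0.
UV = (57, -28, 84), UW = (-7, 4/3, -4); the triple product is linear in h with coefficient -360 and constant term 0.
Setting it to zero: h = 0.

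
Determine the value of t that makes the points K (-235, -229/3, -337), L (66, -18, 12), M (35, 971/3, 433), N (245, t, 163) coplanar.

-79/3

The points are coplanar iff KL · (KM × KN) = 0.
Expanding, this is linear in t: (-137540)t + (-10865660/3) = 0.
So t = -79/3.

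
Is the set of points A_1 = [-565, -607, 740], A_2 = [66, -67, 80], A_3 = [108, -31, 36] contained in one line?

A_1A_2 = (631, 540, -660), A_1A_3 = (673, 576, -704).
A_1A_2 × A_1A_3 = (0, 44, 36).
The cross product is nonzero, so the points do not lie on one line.

No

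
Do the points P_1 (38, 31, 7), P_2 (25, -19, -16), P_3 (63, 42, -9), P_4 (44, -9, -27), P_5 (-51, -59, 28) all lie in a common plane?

The plane through P_1, P_2, P_3 has normal n = P_1P_2 × P_1P_3 = (1053, -783, 1107) and equation n·P = 23490.
Checking the remaining points: n·P_4 = 23490, n·P_5 = 23490.
All equal 23490, so all 5 points lie in one plane.

Yes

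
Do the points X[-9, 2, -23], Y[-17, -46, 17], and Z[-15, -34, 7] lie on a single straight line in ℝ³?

Yes

XY = (-8, -48, 40), XZ = (-6, -36, 30).
XY × XZ = (0, 0, 0).
The cross product vanishes, so the three points are collinear.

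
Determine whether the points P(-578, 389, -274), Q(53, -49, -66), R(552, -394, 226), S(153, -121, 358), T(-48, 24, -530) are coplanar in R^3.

No

The plane through P, Q, R has normal n = PQ × PR = (-56136, -80460, 867) and equation n·X = 910110.
Checking the remaining points: n·S = 1457238, n·T = 303978.
Since n·S = 1457238 ≠ 910110, S is off the plane and the points are not all coplanar.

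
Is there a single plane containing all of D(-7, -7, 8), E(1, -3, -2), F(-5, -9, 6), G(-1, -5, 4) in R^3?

The four points are coplanar iff the 3×3 determinant with rows DE, DF, DG is zero.
Rows: (8, 4, -10), (2, -2, -2), (6, 2, -4).
Expanding along the first row: (8)(12) − (4)(4) + (-10)(16) = -80.
Nonzero ⇒ not coplanar.

No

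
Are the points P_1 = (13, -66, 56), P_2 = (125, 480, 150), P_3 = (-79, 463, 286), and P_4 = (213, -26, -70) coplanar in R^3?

A normal to the plane through P_1, P_2, P_3 is n = P_1P_2 × P_1P_3 = (75854, -34408, 109480).
The plane has equation n·P = 9387910. For P_4: n·P_4 = 9387910.
Equal, so P_4 lies in the plane and all four are coplanar.

Yes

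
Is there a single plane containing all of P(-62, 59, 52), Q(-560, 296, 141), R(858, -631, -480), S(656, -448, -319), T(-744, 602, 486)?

No

The plane through P, Q, R has normal n = PQ × PR = (-64674, -183056, 125580) and equation n·X = -260356.
Checking the remaining points: n·S = -477076, n·T = -1050376.
Since n·S = -477076 ≠ -260356, S is off the plane and the points are not all coplanar.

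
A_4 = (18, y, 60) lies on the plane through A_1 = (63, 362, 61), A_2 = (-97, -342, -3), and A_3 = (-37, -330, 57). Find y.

Coplanarity requires A_1A_2 · (A_1A_3 × A_1A_4) = 0.
A_1A_2 = (-160, -704, -64), A_1A_3 = (-100, -692, -4); the triple product is linear in y with coefficient 5760 and constant term -259200.
Setting it to zero: y = 45.

45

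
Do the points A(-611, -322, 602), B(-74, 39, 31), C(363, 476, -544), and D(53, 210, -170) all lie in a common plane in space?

With A as base: AB = (537, 361, -571), AC = (974, 798, -1146), AD = (664, 532, -772).
AC × AD = (-6384, -9016, -11704).
AB · (AC × AD) = 0.
The scalar triple product vanishes, so the four points are coplanar.

Yes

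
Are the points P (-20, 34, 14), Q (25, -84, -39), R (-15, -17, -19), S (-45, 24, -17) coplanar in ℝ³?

The four points are coplanar iff the 3×3 determinant with rows PQ, PR, PS is zero.
Rows: (45, -118, -53), (5, -51, -33), (-25, -10, -31).
Expanding along the first row: (45)(1251) − (-118)(-980) + (-53)(-1325) = 10880.
Nonzero ⇒ not coplanar.

No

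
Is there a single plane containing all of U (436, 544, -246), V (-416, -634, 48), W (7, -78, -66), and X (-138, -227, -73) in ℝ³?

With U as base: UV = (-852, -1178, 294), UW = (-429, -622, 180), UX = (-574, -771, 173).
UW × UX = (31174, -29103, -26269).
UV · (UW × UX) = 0.
The scalar triple product vanishes, so the four points are coplanar.

Yes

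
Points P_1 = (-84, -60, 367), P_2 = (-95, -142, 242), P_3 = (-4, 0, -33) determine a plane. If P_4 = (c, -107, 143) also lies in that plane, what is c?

-68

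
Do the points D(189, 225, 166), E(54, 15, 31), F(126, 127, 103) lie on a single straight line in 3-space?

DE = (-135, -210, -135), DF = (-63, -98, -63).
Each component of DF is 7/15 times the corresponding component of DE, so DF = 7/15·DE and the points are collinear.

Yes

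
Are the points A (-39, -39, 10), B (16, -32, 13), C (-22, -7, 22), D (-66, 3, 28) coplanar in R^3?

With A as base: AB = (55, 7, 3), AC = (17, 32, 12), AD = (-27, 42, 18).
AC × AD = (72, -630, 1578).
AB · (AC × AD) = 4284.
Since 4284 ≠ 0, the four points are not coplanar.

No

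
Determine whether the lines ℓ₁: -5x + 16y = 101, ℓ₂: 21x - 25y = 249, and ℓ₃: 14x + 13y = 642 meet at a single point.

Lines aᵢx + bᵢy = cᵢ with pairwise distinct directions are concurrent exactly when det[aᵢ bᵢ cᵢ] = 0.
Here the determinant is -578.
Nonzero, so no common point exists.

No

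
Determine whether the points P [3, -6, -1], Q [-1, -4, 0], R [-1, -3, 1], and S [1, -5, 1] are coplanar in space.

No

The four points are coplanar iff the 3×3 determinant with rows PQ, PR, PS is zero.
Rows: (-4, 2, 1), (-4, 3, 2), (-2, 1, 2).
Expanding along the first row: (-4)(4) − (2)(-4) + (1)(2) = -6.
Nonzero ⇒ not coplanar.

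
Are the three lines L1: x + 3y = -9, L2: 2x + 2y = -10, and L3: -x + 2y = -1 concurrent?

The three lines meet at one point iff the augmented coefficient matrix [aᵢ bᵢ cᵢ] has rank < 3, i.e. its determinant vanishes.
Here the determinant is 0.
It vanishes, so the lines are concurrent at (-3, -2).

Yes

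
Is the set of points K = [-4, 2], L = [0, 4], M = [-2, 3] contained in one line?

KL = (4, 2), KM = (2, 1).
Twice the signed area of △KLM is (4)(1) − (2)(2) = 0.
The triangle is degenerate (zero area), so the points are collinear.

Yes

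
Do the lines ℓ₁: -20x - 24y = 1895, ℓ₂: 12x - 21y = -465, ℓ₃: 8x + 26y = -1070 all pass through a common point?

No

Lines aᵢx + bᵢy = cᵢ with pairwise distinct directions are concurrent exactly when det[aᵢ bᵢ cᵢ] = 0.
Here the determinant is -480.
Nonzero, so no common point exists.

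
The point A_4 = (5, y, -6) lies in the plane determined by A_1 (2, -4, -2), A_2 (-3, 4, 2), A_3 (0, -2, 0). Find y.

The plane through A_1, A_2, A_3 has equation 8x + 2y + 6z = -4.
Substituting A_4: (2)y + (4) = -4, so y = -4.

-4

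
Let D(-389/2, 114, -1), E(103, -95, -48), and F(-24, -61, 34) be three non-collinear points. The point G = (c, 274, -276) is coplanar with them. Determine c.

-187/2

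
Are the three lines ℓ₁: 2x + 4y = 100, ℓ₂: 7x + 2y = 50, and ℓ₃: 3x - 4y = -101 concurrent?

No

Lines aᵢx + bᵢy = cᵢ with pairwise distinct directions are concurrent exactly when det[aᵢ bᵢ cᵢ] = 0.
Here the determinant is 24.
Nonzero, so no common point exists.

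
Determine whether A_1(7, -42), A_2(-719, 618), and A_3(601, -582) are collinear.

Yes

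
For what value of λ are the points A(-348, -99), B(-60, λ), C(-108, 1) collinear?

21

The three points are collinear iff det[AB; AC] = 0.
This determinant is linear in λ: (-240)λ + (5040) = 0, so λ = 21.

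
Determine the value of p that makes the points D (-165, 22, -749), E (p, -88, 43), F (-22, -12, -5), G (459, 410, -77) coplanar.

Normal to plane DFG: n = (-311520, 368160, 76700); plane equation n·P = 2052020.
Requiring n·E = 2052020: (-311520)p + (-29099980) = 2052020.
So p = -100.

-100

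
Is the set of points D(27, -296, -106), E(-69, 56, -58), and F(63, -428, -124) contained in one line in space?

Yes

DE = (-96, 352, 48), DF = (36, -132, -18).
DE × DF = (0, 0, 0).
The cross product vanishes, so the three points are collinear.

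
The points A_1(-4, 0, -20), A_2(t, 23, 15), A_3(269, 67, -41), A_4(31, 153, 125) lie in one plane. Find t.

-39

Coplanarity ⇔ det[A_1A_2; A_1A_3; A_1A_4] = 0.
Expanding, this is linear in t: (12928)t + (504192) = 0.
So t = -39.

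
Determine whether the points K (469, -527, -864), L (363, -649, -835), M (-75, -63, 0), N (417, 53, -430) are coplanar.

A normal to the plane through K, L, M is n = KL × KM = (-118864, 75808, -115552).
The plane has equation n·P = 4138896. For N: n·N = 4138896.
Equal, so N lies in the plane and all four are coplanar.

Yes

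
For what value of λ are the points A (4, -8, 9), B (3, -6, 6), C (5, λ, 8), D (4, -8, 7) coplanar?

Coplanarity ⇔ det[AB; AC; AD] = 0.
Expanding, this is linear in λ: (2)λ + (20) = 0.
So λ = -10.

-10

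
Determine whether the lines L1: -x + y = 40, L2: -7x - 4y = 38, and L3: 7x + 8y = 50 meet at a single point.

Lines aᵢx + bᵢy = cᵢ with pairwise distinct directions are concurrent exactly when det[aᵢ bᵢ cᵢ] = 0.
Here the determinant is 0.
It vanishes, so the lines are concurrent at (-18, 22).

Yes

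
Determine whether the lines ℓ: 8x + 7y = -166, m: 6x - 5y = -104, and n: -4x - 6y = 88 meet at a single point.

Yes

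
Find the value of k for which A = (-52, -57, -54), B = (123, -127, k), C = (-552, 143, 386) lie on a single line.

-208

Direction AC = (-500, 200, 440). From the x-coordinate of B, the parameter along the line is τ = (123 − (-52))/(-500) = -7/20.
Then k = (-54) + (-7/20)·(440) = -208.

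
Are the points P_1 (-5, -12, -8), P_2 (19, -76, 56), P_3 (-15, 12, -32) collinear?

No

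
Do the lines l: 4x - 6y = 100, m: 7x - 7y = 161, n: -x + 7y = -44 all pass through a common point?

No

Intersecting l and m: solving the 2×2 system gives (x, y) = (19, -4).
Substitute into n: (-1)(19) + (7)(-4) = -47.
But n requires -44 ≠ -47, so the three lines have no common point.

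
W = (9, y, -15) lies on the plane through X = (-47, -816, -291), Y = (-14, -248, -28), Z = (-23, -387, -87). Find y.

Coplanarity requires XY · (XZ × XW) = 0.
XY = (33, 568, 263), XZ = (24, 429, 204); the triple product is linear in y with coefficient -420 and constant term -27300.
Setting it to zero: y = -65.

-65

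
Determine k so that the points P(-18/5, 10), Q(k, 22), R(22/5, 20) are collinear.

The three points are collinear iff det[PQ; PR] = 0.
This determinant is linear in k: (10)k + (-60) = 0, so k = 6.

6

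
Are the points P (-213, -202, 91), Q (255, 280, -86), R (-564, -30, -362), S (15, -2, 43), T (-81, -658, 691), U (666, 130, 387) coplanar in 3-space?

The plane through P, Q, R has normal n = PQ × PR = (-187902, 274131, 249678) and equation n·X = 7369362.
Checking the remaining points: n·S = 7369362, n·T = 7369362, n·U = 7119684.
Since n·U = 7119684 ≠ 7369362, U is off the plane and the points are not all coplanar.

No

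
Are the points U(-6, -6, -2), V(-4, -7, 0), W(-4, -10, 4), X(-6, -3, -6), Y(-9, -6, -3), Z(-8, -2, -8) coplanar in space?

The plane through U, V, W has normal n = UV × UW = (2, -8, -6) and equation n·P = 48.
Checking the remaining points: n·X = 48, n·Y = 48, n·Z = 48.
All equal 48, so all 6 points lie in one plane.

Yes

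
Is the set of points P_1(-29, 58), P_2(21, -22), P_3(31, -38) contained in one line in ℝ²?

P_1P_2 = (50, -80), P_1P_3 = (60, -96).
Twice the signed area of △P_1P_2P_3 is (50)(-96) − (-80)(60) = 0.
The triangle is degenerate (zero area), so the points are collinear.

Yes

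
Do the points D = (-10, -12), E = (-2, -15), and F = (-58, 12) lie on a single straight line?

No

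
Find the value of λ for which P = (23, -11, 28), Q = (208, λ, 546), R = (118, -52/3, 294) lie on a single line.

-70/3

Collinearity requires PQ × PR = 0; each component is linear in λ.
The x-component gives (266)λ + (18620/3) = 0, so λ = -70/3.
The remaining components then also vanish.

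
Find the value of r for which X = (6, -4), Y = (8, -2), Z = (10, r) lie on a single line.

Collinearity: (Z − X) must be parallel to (Y − X) = (2, 2).
Cross-multiplying the components: (r − (-4))·(2) = (4)·(2).
Solving gives r = 0.

0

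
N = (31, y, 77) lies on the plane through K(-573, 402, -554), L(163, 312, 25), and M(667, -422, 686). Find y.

-68

A normal to the plane is n = KL × KM = (365496, -194680, -494864).
N lies in the plane iff n · KN = 0.
This gives (-194680)y + (-13238240) = 0, so y = -68.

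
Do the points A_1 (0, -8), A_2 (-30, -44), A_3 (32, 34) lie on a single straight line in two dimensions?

A_1A_2 = (-30, -36), A_1A_3 = (32, 42).
If collinear, A_1A_3 would be a scalar multiple of A_1A_2. But (-30)·(42) ≠ (-36)·(32) (difference -108), so they are not parallel; the points are not collinear.

No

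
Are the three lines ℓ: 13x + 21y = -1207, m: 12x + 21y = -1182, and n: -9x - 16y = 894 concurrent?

No

Intersecting ℓ and m: solving the 2×2 system gives (x, y) = (-25, -42).
Substitute into n: (-9)(-25) + (-16)(-42) = 897.
But n requires 894 ≠ 897, so the three lines have no common point.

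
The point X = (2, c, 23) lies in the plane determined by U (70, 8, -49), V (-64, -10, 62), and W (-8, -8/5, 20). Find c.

Coplanarity requires UV · (UW × UX) = 0.
UV = (-134, -18, 111), UW = (-78, -48/5, 69); the triple product is linear in c with coefficient 588 and constant term -1176.
Setting it to zero: c = 2.

2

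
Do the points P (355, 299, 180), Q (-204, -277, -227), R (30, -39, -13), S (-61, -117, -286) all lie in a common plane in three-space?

No

The four points are coplanar iff the 3×3 determinant with rows PQ, PR, PS is zero.
Rows: (-559, -576, -407), (-325, -338, -193), (-416, -416, -466).
Expanding along the first row: (-559)(77220) − (-576)(71162) + (-407)(-5408) = 24388.
Nonzero ⇒ not coplanar.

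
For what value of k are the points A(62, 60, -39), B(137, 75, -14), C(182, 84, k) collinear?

1

Direction AB = (75, 15, 25). From the x-coordinate of C, the parameter along the line is τ = (182 − 62)/75 = 8/5.
Then k = (-39) + 8/5·(25) = 1.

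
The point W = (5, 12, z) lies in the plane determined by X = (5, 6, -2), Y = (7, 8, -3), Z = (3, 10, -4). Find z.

-5

The plane through X, Y, Z has equation 6y + 12z = 12.
Substituting W: (12)z + (72) = 12, so z = -5.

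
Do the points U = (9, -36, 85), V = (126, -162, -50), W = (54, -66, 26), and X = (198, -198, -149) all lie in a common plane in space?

Yes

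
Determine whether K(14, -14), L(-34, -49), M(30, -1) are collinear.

KL = (-48, -35), KM = (16, 13).
det[KL; KM] = (-48)(13) − (-35)(16) = -64.
The determinant is nonzero, so they are not collinear.

No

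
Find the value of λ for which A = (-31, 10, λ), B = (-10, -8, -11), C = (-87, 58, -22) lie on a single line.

-14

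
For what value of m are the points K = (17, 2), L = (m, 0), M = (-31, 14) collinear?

25

The three points are collinear iff det[KL; KM] = 0.
This determinant is linear in m: (12)m + (-300) = 0, so m = 25.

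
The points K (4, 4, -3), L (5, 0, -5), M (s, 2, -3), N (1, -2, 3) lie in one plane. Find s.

4

Normal to plane KLN: n = (-36, 0, -18); plane equation n·P = -90.
Requiring n·M = -90: (-36)s + (54) = -90.
So s = 4.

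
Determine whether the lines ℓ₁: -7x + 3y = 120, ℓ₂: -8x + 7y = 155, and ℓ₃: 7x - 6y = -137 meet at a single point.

No

Intersecting ℓ₁ and ℓ₂: solving the 2×2 system gives (x, y) = (-15, 5).
Substitute into ℓ₃: (7)(-15) + (-6)(5) = -135.
But ℓ₃ requires -137 ≠ -135, so the three lines have no common point.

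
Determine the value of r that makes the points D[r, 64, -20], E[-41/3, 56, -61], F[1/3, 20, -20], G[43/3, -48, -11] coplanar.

The points are coplanar iff DE · (DF × DG) = 0.
Expanding, this is linear in r: (-2464)r + (-56672/3) = 0.
So r = -23/3.

-23/3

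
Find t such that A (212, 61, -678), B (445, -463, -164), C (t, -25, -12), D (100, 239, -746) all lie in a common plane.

Coplanarity ⇔ det[AB; AC; AD] = 0.
Expanding, this is linear in t: (55860)t + (-3966060) = 0.
So t = 71.

71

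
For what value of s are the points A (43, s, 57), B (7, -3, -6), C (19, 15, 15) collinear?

Direction BC = (12, 18, 21). From the x-coordinate of A, the parameter along the line is τ = (43 − 7)/12 = 3.
Then s = (-3) + 3·(18) = 51.

51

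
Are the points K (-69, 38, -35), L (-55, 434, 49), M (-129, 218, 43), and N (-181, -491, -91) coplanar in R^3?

The four points are coplanar iff the 3×3 determinant with rows KL, KM, KN is zero.
Rows: (14, 396, 84), (-60, 180, 78), (-112, -529, -56).
Expanding along the first row: (14)(31182) − (396)(12096) + (84)(51900) = 6132.
Nonzero ⇒ not coplanar.

No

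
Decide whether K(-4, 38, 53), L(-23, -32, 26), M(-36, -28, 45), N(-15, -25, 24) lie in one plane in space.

A normal to the plane through K, L, M is n = KL × KM = (-1222, 712, -986).
The plane has equation n·P = -20314. For N: n·N = -23134.
-23134 ≠ -20314, so N is off the plane.

No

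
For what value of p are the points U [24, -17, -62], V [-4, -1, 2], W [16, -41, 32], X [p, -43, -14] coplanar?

59/2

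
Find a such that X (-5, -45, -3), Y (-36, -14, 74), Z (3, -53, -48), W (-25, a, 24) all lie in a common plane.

-25

The points are coplanar iff XY · (XZ × XW) = 0.
Expanding, this is linear in a: (-779)a + (-19475) = 0.
So a = -25.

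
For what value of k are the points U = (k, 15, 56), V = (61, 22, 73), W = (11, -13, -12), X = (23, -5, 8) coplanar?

51

The points are coplanar iff UV · (UW × UX) = 0.
Expanding, this is linear in k: (20)k + (-1020) = 0.
So k = 51.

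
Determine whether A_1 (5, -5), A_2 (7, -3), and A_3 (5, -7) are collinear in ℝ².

A_1A_2 = (2, 2), A_1A_3 = (0, -2).
det[A_1A_2; A_1A_3] = (2)(-2) − (2)(0) = -4.
The determinant is nonzero, so they are not collinear.

No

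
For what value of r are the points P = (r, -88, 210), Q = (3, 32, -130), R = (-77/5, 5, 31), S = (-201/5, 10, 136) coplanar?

-1/5

Coplanarity ⇔ det[PQ; PR; PS] = 0.
Expanding, this is linear in r: (3640)r + (728) = 0.
So r = -1/5.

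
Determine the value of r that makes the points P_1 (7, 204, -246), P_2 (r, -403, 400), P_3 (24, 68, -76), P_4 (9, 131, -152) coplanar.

375

The points are coplanar iff P_1P_2 · (P_1P_3 × P_1P_4) = 0.
Expanding, this is linear in r: (-374)r + (140250) = 0.
So r = 375.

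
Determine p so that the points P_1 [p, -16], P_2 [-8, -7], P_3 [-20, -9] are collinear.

Collinearity: (P_1 − P_2) must be parallel to (P_3 − P_2) = (-12, -2).
Cross-multiplying the components: (p − (-8))·(-2) = (-9)·(-12).
Solving gives p = -62.

-62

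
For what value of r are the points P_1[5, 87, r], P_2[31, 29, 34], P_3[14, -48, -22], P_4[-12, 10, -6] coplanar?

50

Coplanarity ⇔ det[P_1P_2; P_1P_3; P_1P_4] = 0.
Expanding, this is linear in r: (2988)r + (-149400) = 0.
So r = 50.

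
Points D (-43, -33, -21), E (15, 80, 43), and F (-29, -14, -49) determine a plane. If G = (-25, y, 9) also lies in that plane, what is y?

The plane through D, E, F has equation −4380x + 2520y − 480z = 115260.
Substituting G: (2520)y + (105180) = 115260, so y = 4.

4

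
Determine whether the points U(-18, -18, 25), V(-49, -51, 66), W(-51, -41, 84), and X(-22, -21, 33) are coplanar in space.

No

With U as base: UV = (-31, -33, 41), UW = (-33, -23, 59), UX = (-4, -3, 8).
UW × UX = (-7, 28, 7).
UV · (UW × UX) = -420.
Since -420 ≠ 0, the four points are not coplanar.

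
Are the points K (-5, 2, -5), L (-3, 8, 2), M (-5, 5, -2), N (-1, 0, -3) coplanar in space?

With K as base: KL = (2, 6, 7), KM = (0, 3, 3), KN = (4, -2, 2).
KM × KN = (12, 12, -12).
KL · (KM × KN) = 12.
Since 12 ≠ 0, the four points are not coplanar.

No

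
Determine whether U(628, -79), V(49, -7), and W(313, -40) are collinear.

UV = (-579, 72), UW = (-315, 39).
If collinear, UW would be a scalar multiple of UV. But (-579)·(39) ≠ (72)·(-315) (difference 99), so they are not parallel; the points are not collinear.

No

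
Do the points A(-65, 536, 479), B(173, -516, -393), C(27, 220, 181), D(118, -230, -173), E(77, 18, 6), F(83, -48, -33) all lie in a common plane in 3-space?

The plane through A, B, C has normal n = AB × AC = (37944, -9300, 21576) and equation n·P = 2883744.
Checking the remaining points: n·D = 2883744, n·E = 2883744, n·F = 2883744.
All equal 2883744, so all 6 points lie in one plane.

Yes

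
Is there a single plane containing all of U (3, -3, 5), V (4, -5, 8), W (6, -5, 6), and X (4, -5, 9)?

With U as base: UV = (1, -2, 3), UW = (3, -2, 1), UX = (1, -2, 4).
UW × UX = (-6, -11, -4).
UV · (UW × UX) = 4.
Since 4 ≠ 0, the four points are not coplanar.

No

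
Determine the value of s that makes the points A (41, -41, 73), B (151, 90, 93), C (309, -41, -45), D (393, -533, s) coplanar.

Coplanarity ⇔ det[AB; AC; AD] = 0.
Expanding, this is linear in s: (-35108)s + (-11901612) = 0.
So s = -339.

-339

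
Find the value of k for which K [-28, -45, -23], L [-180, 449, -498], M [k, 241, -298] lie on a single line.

-116

Collinearity requires KL × KM = 0; each component is linear in k.
The y-component gives (-475)k + (-55100) = 0, so k = -116.
The remaining components then also vanish.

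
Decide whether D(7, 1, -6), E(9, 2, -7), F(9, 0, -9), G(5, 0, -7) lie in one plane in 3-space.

No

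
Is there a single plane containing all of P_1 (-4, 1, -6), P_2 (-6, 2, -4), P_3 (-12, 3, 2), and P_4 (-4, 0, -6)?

Yes

The four points are coplanar iff the 3×3 determinant with rows P_1P_2, P_1P_3, P_1P_4 is zero.
Rows: (-2, 1, 2), (-8, 2, 8), (0, -1, 0).
Expanding along the first row: (-2)(8) − (1)(0) + (2)(8) = 0.
Zero determinant ⇒ coplanar.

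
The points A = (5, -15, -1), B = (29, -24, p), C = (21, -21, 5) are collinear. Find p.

Collinearity requires AB × AC = 0; each component is linear in p.
The x-component gives (6)p + (-48) = 0, so p = 8.
The remaining components then also vanish.

8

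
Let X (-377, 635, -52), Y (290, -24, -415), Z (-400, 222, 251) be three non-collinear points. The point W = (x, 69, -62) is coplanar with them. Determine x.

-55

The plane through X, Y, Z has equation −349596x − 193752y − 290628z = 23877828.
Substituting W: (-349596)x + (4650048) = 23877828, so x = -55.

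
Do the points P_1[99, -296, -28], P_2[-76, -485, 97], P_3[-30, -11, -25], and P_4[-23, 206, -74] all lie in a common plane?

The four points are coplanar iff the 3×3 determinant with rows P_1P_2, P_1P_3, P_1P_4 is zero.
Rows: (-175, -189, 125), (-129, 285, 3), (-122, 502, -46).
Expanding along the first row: (-175)(-14616) − (-189)(6300) + (125)(-29988) = 0.
Zero determinant ⇒ coplanar.

Yes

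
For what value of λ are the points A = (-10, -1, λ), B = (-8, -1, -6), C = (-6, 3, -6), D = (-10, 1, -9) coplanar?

The points are coplanar iff AB · (AC × AD) = 0.
Expanding, this is linear in λ: (-12)λ + (-96) = 0.
So λ = -8.

-8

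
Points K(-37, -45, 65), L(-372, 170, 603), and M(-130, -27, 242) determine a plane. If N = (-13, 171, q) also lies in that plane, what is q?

A normal to the plane is n = KL × KM = (28371, 9261, 13965).
N lies in the plane iff n · KN = 0.
This gives (13965)q + (1773555) = 0, so q = -127.

-127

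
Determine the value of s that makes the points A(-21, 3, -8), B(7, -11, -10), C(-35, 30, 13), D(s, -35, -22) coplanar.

Normal to plane ABC: n = (-240, -560, 560); plane equation n·P = -1120.
Requiring n·D = -1120: (-240)s + (7280) = -1120.
So s = 35.

35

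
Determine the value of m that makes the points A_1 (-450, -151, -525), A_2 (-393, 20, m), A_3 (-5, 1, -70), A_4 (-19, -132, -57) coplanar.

Normal to plane A_1A_3A_4: n = (62491, -12155, -57057); plane equation n·P = 3669380.
Requiring n·A_2 = 3669380: (-57057)m + (-24802063) = 3669380.
So m = -499.

-499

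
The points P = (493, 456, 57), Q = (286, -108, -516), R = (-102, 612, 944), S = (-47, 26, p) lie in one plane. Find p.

Coplanarity ⇔ det[PQ; PR; PS] = 0.
Expanding, this is linear in p: (-367872)p + (17289984) = 0.
So p = 47.

47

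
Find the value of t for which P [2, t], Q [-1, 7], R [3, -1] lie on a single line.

1

Collinearity: (P − Q) must be parallel to (R − Q) = (4, -8).
Cross-multiplying the components: (t − 7)·(4) = (3)·(-8).
Solving gives t = 1.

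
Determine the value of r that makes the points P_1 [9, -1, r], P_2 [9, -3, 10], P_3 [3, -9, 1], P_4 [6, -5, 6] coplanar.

The points are coplanar iff P_1P_2 · (P_1P_3 × P_1P_4) = 0.
Expanding, this is linear in r: (6)r + (-66) = 0.
So r = 11.

11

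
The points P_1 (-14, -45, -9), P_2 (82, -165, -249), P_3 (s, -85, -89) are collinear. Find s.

18

Direction P_1P_2 = (96, -120, -240). From the y-coordinate of P_3, the parameter along the line is τ = (-85 − (-45))/(-120) = 1/3.
Then s = (-14) + 1/3·(96) = 18.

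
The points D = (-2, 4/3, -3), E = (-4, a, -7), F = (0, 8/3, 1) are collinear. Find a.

0

Direction DF = (2, 4/3, 4). From the x-coordinate of E, the parameter along the line is τ = (-4 − (-2))/2 = -1.
Then a = 4/3 + (-1)·(4/3) = 0.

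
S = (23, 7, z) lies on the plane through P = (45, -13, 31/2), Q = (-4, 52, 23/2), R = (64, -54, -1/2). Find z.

A normal to the plane is n = PQ × PR = (-1204, -860, 774).
S lies in the plane iff n · PS = 0.
This gives (774)z + (-2709) = 0, so z = 7/2.

7/2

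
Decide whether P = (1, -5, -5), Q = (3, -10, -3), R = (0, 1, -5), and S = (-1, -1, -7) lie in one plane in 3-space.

With P as base: PQ = (2, -5, 2), PR = (-1, 6, 0), PS = (-2, 4, -2).
PR × PS = (-12, -2, 8).
PQ · (PR × PS) = 2.
Since 2 ≠ 0, the four points are not coplanar.

No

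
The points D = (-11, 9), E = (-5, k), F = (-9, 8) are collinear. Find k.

6

Collinearity: (E − D) must be parallel to (F − D) = (2, -1).
Cross-multiplying the components: (k − 9)·(2) = (6)·(-1).
Solving gives k = 6.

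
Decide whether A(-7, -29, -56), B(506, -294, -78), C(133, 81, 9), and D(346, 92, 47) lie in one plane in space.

The four points are coplanar iff the 3×3 determinant with rows AB, AC, AD is zero.
Rows: (513, -265, -22), (140, 110, 65), (353, 121, 103).
Expanding along the first row: (513)(3465) − (-265)(-8525) + (-22)(-21890) = 0.
Zero determinant ⇒ coplanar.

Yes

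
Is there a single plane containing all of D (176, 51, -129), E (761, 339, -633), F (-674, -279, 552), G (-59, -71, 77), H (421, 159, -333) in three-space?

No

The plane through D, E, F has normal n = DE × DF = (29808, 30015, 51750) and equation n·P = 101223.
Checking the remaining points: n·G = 95013, n·H = 88803.
Since n·G = 95013 ≠ 101223, G is off the plane and the points are not all coplanar.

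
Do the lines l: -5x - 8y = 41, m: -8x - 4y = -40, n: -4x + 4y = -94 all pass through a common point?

Intersecting l and m: solving the 2×2 system gives (x, y) = (11, -12).
Substitute into n: (-4)(11) + (4)(-12) = -92.
But n requires -94 ≠ -92, so the three lines have no common point.

No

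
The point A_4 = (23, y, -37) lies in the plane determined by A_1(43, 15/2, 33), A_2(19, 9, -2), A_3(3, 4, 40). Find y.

The plane through A_1, A_2, A_3 has equation −112x + 1568y + 144z = 11696.
Substituting A_4: (1568)y + (-7904) = 11696, so y = 25/2.

25/2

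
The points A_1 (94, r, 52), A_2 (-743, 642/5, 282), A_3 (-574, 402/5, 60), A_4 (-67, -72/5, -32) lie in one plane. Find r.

-174/5

The points are coplanar iff A_1A_2 · (A_1A_3 × A_1A_4) = 0.
Expanding, this is linear in r: (97006)r + (16879044/5) = 0.
So r = -174/5.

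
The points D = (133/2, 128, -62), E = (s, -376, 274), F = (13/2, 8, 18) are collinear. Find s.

Direction DF = (-60, -120, 80). From the y-coordinate of E, the parameter along the line is τ = (-376 − 128)/(-120) = 21/5.
Then s = 133/2 + 21/5·(-60) = -371/2.

-371/2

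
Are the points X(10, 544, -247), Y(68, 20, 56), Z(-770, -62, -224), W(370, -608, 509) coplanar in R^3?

With X as base: XY = (58, -524, 303), XZ = (-780, -606, 23), XW = (360, -1152, 756).
XZ × XW = (-431640, 597960, 1116720).
XY · (XZ × XW) = 0.
The scalar triple product vanishes, so the four points are coplanar.

Yes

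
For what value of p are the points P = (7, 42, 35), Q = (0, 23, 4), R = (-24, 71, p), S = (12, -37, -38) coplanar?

Normal to plane PQS: n = (-1062, -666, 648); plane equation n·X = -12726.
Requiring n·R = -12726: (648)p + (-21798) = -12726.
So p = 14.

14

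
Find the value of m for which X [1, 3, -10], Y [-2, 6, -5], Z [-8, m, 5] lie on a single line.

12

Direction XY = (-3, 3, 5). From the x-coordinate of Z, the parameter along the line is τ = (-8 − 1)/(-3) = 3.
Then m = 3 + 3·(3) = 12.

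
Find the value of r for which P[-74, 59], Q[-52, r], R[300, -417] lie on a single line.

31

Collinearity: (Q − P) must be parallel to (R − P) = (374, -476).
Cross-multiplying the components: (r − 59)·(374) = (22)·(-476).
Solving gives r = 31.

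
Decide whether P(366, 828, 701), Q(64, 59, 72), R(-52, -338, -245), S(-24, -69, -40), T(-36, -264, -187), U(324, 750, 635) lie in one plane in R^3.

Yes

The plane through P, Q, R has normal n = PQ × PR = (-5940, -22770, 30690) and equation n·X = 486090.
Checking the remaining points: n·S = 486090, n·T = 486090, n·U = 486090.
All equal 486090, so all 6 points lie in one plane.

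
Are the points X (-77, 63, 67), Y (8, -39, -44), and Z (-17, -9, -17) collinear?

XY = (85, -102, -111), XZ = (60, -72, -84).
Comparing components 2 and 3: (-102)(-84) − (-111)(-72) = 576 ≠ 0, so XY and XZ are not parallel and the points are not collinear.

No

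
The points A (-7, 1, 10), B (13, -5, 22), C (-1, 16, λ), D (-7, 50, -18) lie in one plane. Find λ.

Normal to plane ABD: n = (-420, 560, 980); plane equation n·P = 13300.
Requiring n·C = 13300: (980)λ + (9380) = 13300.
So λ = 4.

4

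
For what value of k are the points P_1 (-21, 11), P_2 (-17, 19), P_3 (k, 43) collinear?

The three points are collinear iff det[P_1P_2; P_1P_3] = 0.
This determinant is linear in k: (-8)k + (-40) = 0, so k = -5.

-5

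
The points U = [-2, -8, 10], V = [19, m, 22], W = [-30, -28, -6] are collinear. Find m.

7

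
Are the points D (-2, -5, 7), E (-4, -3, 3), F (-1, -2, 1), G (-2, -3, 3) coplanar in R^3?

The four points are coplanar iff the 3×3 determinant with rows DE, DF, DG is zero.
Rows: (-2, 2, -4), (1, 3, -6), (0, 2, -4).
Expanding along the first row: (-2)(0) − (2)(-4) + (-4)(2) = 0.
Zero determinant ⇒ coplanar.

Yes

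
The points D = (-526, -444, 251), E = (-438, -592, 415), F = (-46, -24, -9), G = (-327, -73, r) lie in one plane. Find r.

The points are coplanar iff DE · (DF × DG) = 0.
Expanding, this is linear in r: (108000)r + (4536000) = 0.
So r = -42.

-42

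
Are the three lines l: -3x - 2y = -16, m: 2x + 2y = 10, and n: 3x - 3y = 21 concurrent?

Intersecting l and m: solving the 2×2 system gives (x, y) = (6, -1).
Substitute into n: (3)(6) + (-3)(-1) = 21.
This equals 21, so (6, -1) lies on all three lines and they are concurrent.

Yes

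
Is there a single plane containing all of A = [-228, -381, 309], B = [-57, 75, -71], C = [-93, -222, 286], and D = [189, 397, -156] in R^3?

With A as base: AB = (171, 456, -380), AC = (135, 159, -23), AD = (417, 778, -465).
AC × AD = (-56041, 53184, 38727).
AB · (AC × AD) = -47367.
Since -47367 ≠ 0, the four points are not coplanar.

No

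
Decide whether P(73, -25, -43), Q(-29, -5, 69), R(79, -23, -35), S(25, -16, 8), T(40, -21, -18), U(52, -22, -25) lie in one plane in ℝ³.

No

The plane through P, Q, R has normal n = PQ × PR = (-64, 1488, -324) and equation n·X = -27940.
Checking the remaining points: n·S = -28000, n·T = -27976, n·U = -27964.
Since n·S = -28000 ≠ -27940, S is off the plane and the points are not all coplanar.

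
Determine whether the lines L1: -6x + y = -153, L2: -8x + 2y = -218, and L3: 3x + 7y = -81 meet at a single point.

The three lines meet at one point iff the augmented coefficient matrix [aᵢ bᵢ cᵢ] has rank < 3, i.e. its determinant vanishes.
Here the determinant is 0.
It vanishes, so the lines are concurrent at (22, -21).

Yes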